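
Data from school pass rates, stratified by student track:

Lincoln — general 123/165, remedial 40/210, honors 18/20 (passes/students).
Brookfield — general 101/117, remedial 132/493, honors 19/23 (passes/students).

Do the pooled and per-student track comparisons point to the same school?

General: Lincoln 123/165 = 74.5%, Brookfield 101/117 = 86.3% → Brookfield
Remedial: Lincoln 40/210 = 19.0%, Brookfield 132/493 = 26.8% → Brookfield
Honors: Lincoln 18/20 = 90.0%, Brookfield 19/23 = 82.6% → Lincoln
Overall: Lincoln 181/395 = 45.8%, Brookfield 252/633 = 39.8% → Lincoln
Neither sweeps: Lincoln wins 1 of 3 groups, Brookfield wins 2. Lincoln wins overall but not every group — no Simpson reversal.

No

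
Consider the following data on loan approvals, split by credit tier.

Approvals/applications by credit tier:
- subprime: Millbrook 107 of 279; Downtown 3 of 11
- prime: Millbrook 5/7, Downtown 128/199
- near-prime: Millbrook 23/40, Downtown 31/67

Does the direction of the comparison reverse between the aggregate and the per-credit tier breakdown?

Subprime: Millbrook 107/279 = 38.4%, Downtown 3/11 = 27.3% → Millbrook
Prime: Millbrook 5/7 = 71.4%, Downtown 128/199 = 64.3% → Millbrook
Near-prime: Millbrook 23/40 = 57.5%, Downtown 31/67 = 46.3% → Millbrook
Overall: Millbrook 135/326 = 41.4%, Downtown 162/277 = 58.5% → Downtown
Millbrook wins each credit group but Downtown wins overall — the comparison reverses. Millbrook's applications skew toward subprime, which has a lower base rate.

Yes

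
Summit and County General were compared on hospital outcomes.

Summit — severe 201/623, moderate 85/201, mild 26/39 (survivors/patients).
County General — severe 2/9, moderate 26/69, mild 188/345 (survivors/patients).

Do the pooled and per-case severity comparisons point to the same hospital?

No

Severe: Summit 201/623 = 32.3%, County General 2/9 = 22.2% → Summit
Moderate: Summit 85/201 = 42.3%, County General 26/69 = 37.7% → Summit
Mild: Summit 26/39 = 66.7%, County General 188/345 = 54.5% → Summit
Overall: Summit 312/863 = 36.2%, County General 216/423 = 51.1% → County General
Summit wins each case group but County General wins overall — the comparison reverses. Summit's patients skew toward severe, which has a lower base rate.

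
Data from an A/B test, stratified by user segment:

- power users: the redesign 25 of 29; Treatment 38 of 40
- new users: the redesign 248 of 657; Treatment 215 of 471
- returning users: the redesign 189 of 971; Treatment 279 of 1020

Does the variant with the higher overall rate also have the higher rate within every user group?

Yes

Power users: the redesign 25/29 = 86.2%, Treatment 38/40 = 95.0% → Treatment
New users: the redesign 248/657 = 37.7%, Treatment 215/471 = 45.6% → Treatment
Returning users: the redesign 189/971 = 19.5%, Treatment 279/1020 = 27.4% → Treatment
Overall: the redesign 462/1657 = 27.9%, Treatment 532/1531 = 34.7% → Treatment
Treatment wins overall and in every user group — no reversal.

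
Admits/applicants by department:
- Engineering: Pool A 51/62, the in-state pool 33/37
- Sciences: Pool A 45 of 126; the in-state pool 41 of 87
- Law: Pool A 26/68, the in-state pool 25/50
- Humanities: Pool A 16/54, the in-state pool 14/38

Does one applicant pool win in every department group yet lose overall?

Engineering: Pool A 51/62 = 82.3%, the in-state pool 33/37 = 89.2% → the in-state pool
Sciences: Pool A 45/126 = 35.7%, the in-state pool 41/87 = 47.1% → the in-state pool
Law: Pool A 26/68 = 38.2%, the in-state pool 25/50 = 50.0% → the in-state pool
Humanities: Pool A 16/54 = 29.6%, the in-state pool 14/38 = 36.8% → the in-state pool
Overall: Pool A 138/310 = 44.5%, the in-state pool 113/212 = 53.3% → the in-state pool
The in-state pool wins overall and in every department group — no reversal.

No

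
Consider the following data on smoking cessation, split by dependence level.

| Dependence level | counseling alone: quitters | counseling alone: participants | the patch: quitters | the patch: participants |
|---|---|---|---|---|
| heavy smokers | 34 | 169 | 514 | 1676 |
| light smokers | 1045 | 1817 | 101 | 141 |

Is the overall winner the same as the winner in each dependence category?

Heavy smokers: counseling alone 34/169 = 20.1%, the patch 514/1676 = 30.7% → the patch
Light smokers: counseling alone 1045/1817 = 57.5%, the patch 101/141 = 71.6% → the patch
Overall: counseling alone 1079/1986 = 54.3%, the patch 615/1817 = 33.8% → counseling alone
The patch wins each dependence group but counseling alone wins overall — the comparison reverses. The patch's participants skew toward heavy smokers, which has a lower base rate.

No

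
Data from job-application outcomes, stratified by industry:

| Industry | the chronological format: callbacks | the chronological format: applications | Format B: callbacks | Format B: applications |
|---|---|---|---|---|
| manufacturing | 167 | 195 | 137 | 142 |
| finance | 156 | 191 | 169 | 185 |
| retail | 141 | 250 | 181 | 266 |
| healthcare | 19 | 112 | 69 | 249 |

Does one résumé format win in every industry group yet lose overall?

Manufacturing: the chronological format 167/195 = 85.6%, Format B 137/142 = 96.5% → Format B
Finance: the chronological format 156/191 = 81.7%, Format B 169/185 = 91.4% → Format B
Retail: the chronological format 141/250 = 56.4%, Format B 181/266 = 68.0% → Format B
Healthcare: the chronological format 19/112 = 17.0%, Format B 69/249 = 27.7% → Format B
Overall: the chronological format 483/748 = 64.6%, Format B 556/842 = 66.0% → Format B
Format B wins overall and in every industry group — no reversal.

No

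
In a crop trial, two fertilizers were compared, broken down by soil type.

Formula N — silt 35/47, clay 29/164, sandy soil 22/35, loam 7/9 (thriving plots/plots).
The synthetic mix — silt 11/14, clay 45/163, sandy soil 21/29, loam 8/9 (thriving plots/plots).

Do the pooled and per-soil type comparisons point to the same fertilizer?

Yes

Silt: Formula N 35/47 = 74.5%, the synthetic mix 11/14 = 78.6% → the synthetic mix
Clay: Formula N 29/164 = 17.7%, the synthetic mix 45/163 = 27.6% → the synthetic mix
Sandy soil: Formula N 22/35 = 62.9%, the synthetic mix 21/29 = 72.4% → the synthetic mix
Loam: Formula N 7/9 = 77.8%, the synthetic mix 8/9 = 88.9% → the synthetic mix
Overall: Formula N 93/255 = 36.5%, the synthetic mix 85/215 = 39.5% → the synthetic mix
The synthetic mix wins overall and in every soil group — no reversal.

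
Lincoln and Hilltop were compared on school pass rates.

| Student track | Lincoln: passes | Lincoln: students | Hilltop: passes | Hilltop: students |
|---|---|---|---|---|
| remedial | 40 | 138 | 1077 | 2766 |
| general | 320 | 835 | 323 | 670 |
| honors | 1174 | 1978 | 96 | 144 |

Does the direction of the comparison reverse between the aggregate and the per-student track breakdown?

Remedial: Lincoln 40/138 = 29.0%, Hilltop 1077/2766 = 38.9% → Hilltop
General: Lincoln 320/835 = 38.3%, Hilltop 323/670 = 48.2% → Hilltop
Honors: Lincoln 1174/1978 = 59.4%, Hilltop 96/144 = 66.7% → Hilltop
Overall: Lincoln 1534/2951 = 52.0%, Hilltop 1496/3580 = 41.8% → Lincoln
Hilltop wins each student group but Lincoln wins overall — the comparison reverses. Hilltop's students skew toward remedial, which has a lower base rate.

Yes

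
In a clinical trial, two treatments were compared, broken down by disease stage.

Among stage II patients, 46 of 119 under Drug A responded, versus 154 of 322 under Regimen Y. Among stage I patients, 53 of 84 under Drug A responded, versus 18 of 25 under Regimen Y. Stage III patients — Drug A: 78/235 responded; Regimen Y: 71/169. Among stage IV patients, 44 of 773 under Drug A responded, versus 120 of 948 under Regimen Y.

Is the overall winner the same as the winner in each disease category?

Yes

Stage II: Drug A 46/119 = 38.7%, Regimen Y 154/322 = 47.8% → Regimen Y
Stage I: Drug A 53/84 = 63.1%, Regimen Y 18/25 = 72.0% → Regimen Y
Stage III: Drug A 78/235 = 33.2%, Regimen Y 71/169 = 42.0% → Regimen Y
Stage IV: Drug A 44/773 = 5.7%, Regimen Y 120/948 = 12.7% → Regimen Y
Overall: Drug A 221/1211 = 18.2%, Regimen Y 363/1464 = 24.8% → Regimen Y
Regimen Y wins overall and in every disease group — no reversal.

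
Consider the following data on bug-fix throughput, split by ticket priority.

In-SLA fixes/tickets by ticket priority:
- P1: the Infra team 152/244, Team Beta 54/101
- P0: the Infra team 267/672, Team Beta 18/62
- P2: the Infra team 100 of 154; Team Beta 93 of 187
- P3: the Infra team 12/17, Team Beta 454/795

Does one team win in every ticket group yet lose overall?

Yes

P1: the Infra team 152/244 = 62.3%, Team Beta 54/101 = 53.5% → the Infra team
P0: the Infra team 267/672 = 39.7%, Team Beta 18/62 = 29.0% → the Infra team
P2: the Infra team 100/154 = 64.9%, Team Beta 93/187 = 49.7% → the Infra team
P3: the Infra team 12/17 = 70.6%, Team Beta 454/795 = 57.1% → the Infra team
Overall: the Infra team 531/1087 = 48.9%, Team Beta 619/1145 = 54.1% → Team Beta
The Infra team wins each ticket group but Team Beta wins overall — the comparison reverses. The Infra team's tickets skew toward P0, which has a lower base rate.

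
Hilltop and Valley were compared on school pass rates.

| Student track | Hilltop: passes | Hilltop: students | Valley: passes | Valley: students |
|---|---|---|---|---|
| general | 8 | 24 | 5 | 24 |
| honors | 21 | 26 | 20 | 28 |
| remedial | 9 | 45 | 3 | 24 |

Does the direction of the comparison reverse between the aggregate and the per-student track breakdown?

General: Hilltop 8/24 = 33.3%, Valley 5/24 = 20.8% → Hilltop
Honors: Hilltop 21/26 = 80.8%, Valley 20/28 = 71.4% → Hilltop
Remedial: Hilltop 9/45 = 20.0%, Valley 3/24 = 12.5% → Hilltop
Overall: Hilltop 38/95 = 40.0%, Valley 28/76 = 36.8% → Hilltop
Hilltop wins overall and in every student group — no reversal.

No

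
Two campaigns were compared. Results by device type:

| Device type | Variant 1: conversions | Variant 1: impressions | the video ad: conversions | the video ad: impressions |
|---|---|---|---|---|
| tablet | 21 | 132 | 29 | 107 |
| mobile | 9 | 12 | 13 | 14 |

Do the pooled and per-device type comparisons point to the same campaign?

Tablet: Variant 1 21/132 = 15.9%, the video ad 29/107 = 27.1% → the video ad
Mobile: Variant 1 9/12 = 75.0%, the video ad 13/14 = 92.9% → the video ad
Overall: Variant 1 30/144 = 20.8%, the video ad 42/121 = 34.7% → the video ad
The video ad wins overall and in every device group — no reversal.

Yes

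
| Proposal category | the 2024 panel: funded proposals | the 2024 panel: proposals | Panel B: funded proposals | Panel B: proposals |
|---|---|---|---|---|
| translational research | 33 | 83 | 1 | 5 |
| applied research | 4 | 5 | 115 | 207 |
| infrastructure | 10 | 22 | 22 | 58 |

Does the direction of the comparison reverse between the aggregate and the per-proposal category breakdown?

Yes

Translational research: the 2024 panel 33/83 = 39.8%, Panel B 1/5 = 20.0% → the 2024 panel
Applied research: the 2024 panel 4/5 = 80.0%, Panel B 115/207 = 55.6% → the 2024 panel
Infrastructure: the 2024 panel 10/22 = 45.5%, Panel B 22/58 = 37.9% → the 2024 panel
Overall: the 2024 panel 47/110 = 42.7%, Panel B 138/270 = 51.1% → Panel B
The 2024 panel wins each proposal group but Panel B wins overall — the comparison reverses. The 2024 panel's proposals skew toward translational research, which has a lower base rate.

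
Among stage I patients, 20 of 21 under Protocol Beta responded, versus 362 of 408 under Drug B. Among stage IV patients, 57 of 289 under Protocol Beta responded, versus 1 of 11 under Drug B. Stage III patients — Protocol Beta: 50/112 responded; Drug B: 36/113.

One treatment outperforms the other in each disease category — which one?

Stage I: Protocol Beta 20/21 = 95.2%, Drug B 362/408 = 88.7% → Protocol Beta
Stage IV: Protocol Beta 57/289 = 19.7%, Drug B 1/11 = 9.1% → Protocol Beta
Stage III: Protocol Beta 50/112 = 44.6%, Drug B 36/113 = 31.9% → Protocol Beta
Protocol Beta has the higher rate in all 3 groups.

Protocol Beta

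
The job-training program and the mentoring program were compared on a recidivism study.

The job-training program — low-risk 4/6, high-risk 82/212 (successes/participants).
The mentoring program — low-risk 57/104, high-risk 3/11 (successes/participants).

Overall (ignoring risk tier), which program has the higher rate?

the mentoring program

Low-risk: the job-training program 4/6 = 66.7%, the mentoring program 57/104 = 54.8% → the job-training program
High-risk: the job-training program 82/212 = 38.7%, the mentoring program 3/11 = 27.3% → the job-training program
Overall: the job-training program 86/218 = 39.4%, the mentoring program 60/115 = 52.2% → the mentoring program
(The job-training program wins every risk group but the mentoring program wins overall — the job-training program's participants skew toward the low-rate high-risk group.)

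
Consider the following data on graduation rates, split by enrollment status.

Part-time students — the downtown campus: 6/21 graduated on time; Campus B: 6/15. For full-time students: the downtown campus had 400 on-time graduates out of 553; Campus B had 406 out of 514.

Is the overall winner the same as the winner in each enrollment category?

Part-time: the downtown campus 6/21 = 28.6%, Campus B 6/15 = 40.0% → Campus B
Full-time: the downtown campus 400/553 = 72.3%, Campus B 406/514 = 79.0% → Campus B
Overall: the downtown campus 406/574 = 70.7%, Campus B 412/529 = 77.9% → Campus B
Campus B wins overall and in every enrollment group — no reversal.

Yes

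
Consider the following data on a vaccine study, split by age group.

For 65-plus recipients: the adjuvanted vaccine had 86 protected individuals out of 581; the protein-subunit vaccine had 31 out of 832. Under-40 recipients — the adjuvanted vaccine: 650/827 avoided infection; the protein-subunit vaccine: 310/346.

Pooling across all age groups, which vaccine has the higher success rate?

65-plus: the adjuvanted vaccine 86/581 = 14.8%, the protein-subunit vaccine 31/832 = 3.7% → the adjuvanted vaccine
Under-40: the adjuvanted vaccine 650/827 = 78.6%, the protein-subunit vaccine 310/346 = 89.6% → the protein-subunit vaccine
Overall: the adjuvanted vaccine 736/1408 = 52.3%, the protein-subunit vaccine 341/1178 = 28.9% → the adjuvanted vaccine
(Neither sweeps every age group, but the adjuvanted vaccine has the higher pooled rate.)

the adjuvanted vaccine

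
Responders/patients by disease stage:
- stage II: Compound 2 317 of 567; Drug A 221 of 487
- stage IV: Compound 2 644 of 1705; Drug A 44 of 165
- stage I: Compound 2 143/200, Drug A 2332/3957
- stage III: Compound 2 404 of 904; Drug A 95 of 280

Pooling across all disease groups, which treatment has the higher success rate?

Drug A

Stage II: Compound 2 317/567 = 55.9%, Drug A 221/487 = 45.4% → Compound 2
Stage IV: Compound 2 644/1705 = 37.8%, Drug A 44/165 = 26.7% → Compound 2
Stage I: Compound 2 143/200 = 71.5%, Drug A 2332/3957 = 58.9% → Compound 2
Stage III: Compound 2 404/904 = 44.7%, Drug A 95/280 = 33.9% → Compound 2
Overall: Compound 2 1508/3376 = 44.7%, Drug A 2692/4889 = 55.1% → Drug A
(Compound 2 wins every disease group but Drug A wins overall — Compound 2's patients skew toward the low-rate stage IV group.)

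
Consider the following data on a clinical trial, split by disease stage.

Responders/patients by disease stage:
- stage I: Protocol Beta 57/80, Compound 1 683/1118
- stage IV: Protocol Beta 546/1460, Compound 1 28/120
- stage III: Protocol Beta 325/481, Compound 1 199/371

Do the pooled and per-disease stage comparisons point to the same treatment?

Stage I: Protocol Beta 57/80 = 71.2%, Compound 1 683/1118 = 61.1% → Protocol Beta
Stage IV: Protocol Beta 546/1460 = 37.4%, Compound 1 28/120 = 23.3% → Protocol Beta
Stage III: Protocol Beta 325/481 = 67.6%, Compound 1 199/371 = 53.6% → Protocol Beta
Overall: Protocol Beta 928/2021 = 45.9%, Compound 1 910/1609 = 56.6% → Compound 1
Protocol Beta wins each disease group but Compound 1 wins overall — the comparison reverses. Protocol Beta's patients skew toward stage IV, which has a lower base rate.

No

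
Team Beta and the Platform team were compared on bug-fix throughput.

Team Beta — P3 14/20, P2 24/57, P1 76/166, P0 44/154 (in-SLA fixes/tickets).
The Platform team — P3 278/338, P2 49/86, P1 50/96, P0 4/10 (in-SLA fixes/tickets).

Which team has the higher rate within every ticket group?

P3: Team Beta 14/20 = 70.0%, the Platform team 278/338 = 82.2% → the Platform team
P2: Team Beta 24/57 = 42.1%, the Platform team 49/86 = 57.0% → the Platform team
P1: Team Beta 76/166 = 45.8%, the Platform team 50/96 = 52.1% → the Platform team
P0: Team Beta 44/154 = 28.6%, the Platform team 4/10 = 40.0% → the Platform team
The Platform team has the higher rate in all 4 groups.

the Platform team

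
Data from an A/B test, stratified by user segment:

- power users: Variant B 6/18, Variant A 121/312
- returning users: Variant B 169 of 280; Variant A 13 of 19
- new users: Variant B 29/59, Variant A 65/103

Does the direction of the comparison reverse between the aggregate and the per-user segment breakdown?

Power users: Variant B 6/18 = 33.3%, Variant A 121/312 = 38.8% → Variant A
Returning users: Variant B 169/280 = 60.4%, Variant A 13/19 = 68.4% → Variant A
New users: Variant B 29/59 = 49.2%, Variant A 65/103 = 63.1% → Variant A
Overall: Variant B 204/357 = 57.1%, Variant A 199/434 = 45.9% → Variant B
Variant A wins each user group but Variant B wins overall — the comparison reverses. Variant A's views skew toward power users, which has a lower base rate.

Yes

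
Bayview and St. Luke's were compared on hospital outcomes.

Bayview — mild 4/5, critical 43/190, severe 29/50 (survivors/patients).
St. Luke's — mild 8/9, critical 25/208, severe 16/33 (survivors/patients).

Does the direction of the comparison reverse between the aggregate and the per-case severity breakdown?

No

Mild: Bayview 4/5 = 80.0%, St. Luke's 8/9 = 88.9% → St. Luke's
Critical: Bayview 43/190 = 22.6%, St. Luke's 25/208 = 12.0% → Bayview
Severe: Bayview 29/50 = 58.0%, St. Luke's 16/33 = 48.5% → Bayview
Overall: Bayview 76/245 = 31.0%, St. Luke's 49/250 = 19.6% → Bayview
Neither sweeps: Bayview wins 2 of 3 groups, St. Luke's wins 1. Bayview wins overall but not every group — no Simpson reversal.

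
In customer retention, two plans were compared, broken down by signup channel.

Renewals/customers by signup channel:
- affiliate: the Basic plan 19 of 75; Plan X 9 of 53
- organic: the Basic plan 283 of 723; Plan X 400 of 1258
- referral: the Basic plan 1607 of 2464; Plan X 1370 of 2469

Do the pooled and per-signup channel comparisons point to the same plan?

Affiliate: the Basic plan 19/75 = 25.3%, Plan X 9/53 = 17.0% → the Basic plan
Organic: the Basic plan 283/723 = 39.1%, Plan X 400/1258 = 31.8% → the Basic plan
Referral: the Basic plan 1607/2464 = 65.2%, Plan X 1370/2469 = 55.5% → the Basic plan
Overall: the Basic plan 1909/3262 = 58.5%, Plan X 1779/3780 = 47.1% → the Basic plan
The Basic plan wins overall and in every signup group — no reversal.

Yes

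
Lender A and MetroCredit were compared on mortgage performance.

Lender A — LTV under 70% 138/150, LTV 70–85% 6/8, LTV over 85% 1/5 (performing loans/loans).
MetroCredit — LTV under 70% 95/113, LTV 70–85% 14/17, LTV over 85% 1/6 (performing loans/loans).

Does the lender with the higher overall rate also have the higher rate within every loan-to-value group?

No

LTV under 70%: Lender A 138/150 = 92.0%, MetroCredit 95/113 = 84.1% → Lender A
LTV 70–85%: Lender A 6/8 = 75.0%, MetroCredit 14/17 = 82.4% → MetroCredit
LTV over 85%: Lender A 1/5 = 20.0%, MetroCredit 1/6 = 16.7% → Lender A
Overall: Lender A 145/163 = 89.0%, MetroCredit 110/136 = 80.9% → Lender A
Neither sweeps: Lender A wins 2 of 3 groups, MetroCredit wins 1. Lender A wins overall but not every group — no Simpson reversal.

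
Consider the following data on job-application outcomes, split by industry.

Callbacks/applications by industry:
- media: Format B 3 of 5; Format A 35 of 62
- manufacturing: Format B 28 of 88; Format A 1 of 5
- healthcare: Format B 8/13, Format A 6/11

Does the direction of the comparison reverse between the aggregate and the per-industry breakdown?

Media: Format B 3/5 = 60.0%, Format A 35/62 = 56.5% → Format B
Manufacturing: Format B 28/88 = 31.8%, Format A 1/5 = 20.0% → Format B
Healthcare: Format B 8/13 = 61.5%, Format A 6/11 = 54.5% → Format B
Overall: Format B 39/106 = 36.8%, Format A 42/78 = 53.8% → Format A
Format B wins each industry group but Format A wins overall — the comparison reverses. Format B's applications skew toward manufacturing, which has a lower base rate.

Yes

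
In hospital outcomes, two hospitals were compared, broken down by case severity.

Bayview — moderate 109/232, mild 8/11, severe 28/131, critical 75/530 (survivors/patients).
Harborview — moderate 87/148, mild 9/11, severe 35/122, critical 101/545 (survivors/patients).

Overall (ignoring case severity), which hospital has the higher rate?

Moderate: Bayview 109/232 = 47.0%, Harborview 87/148 = 58.8% → Harborview
Mild: Bayview 8/11 = 72.7%, Harborview 9/11 = 81.8% → Harborview
Severe: Bayview 28/131 = 21.4%, Harborview 35/122 = 28.7% → Harborview
Critical: Bayview 75/530 = 14.2%, Harborview 101/545 = 18.5% → Harborview
Overall: Bayview 220/904 = 24.3%, Harborview 232/826 = 28.1% → Harborview

Harborview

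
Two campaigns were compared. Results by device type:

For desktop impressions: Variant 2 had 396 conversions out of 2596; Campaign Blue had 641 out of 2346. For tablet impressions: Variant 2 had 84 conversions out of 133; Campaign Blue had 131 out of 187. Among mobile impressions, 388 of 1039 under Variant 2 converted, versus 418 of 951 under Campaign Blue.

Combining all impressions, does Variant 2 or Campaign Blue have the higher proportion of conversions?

Campaign Blue

Desktop: Variant 2 396/2596 = 15.3%, Campaign Blue 641/2346 = 27.3% → Campaign Blue
Tablet: Variant 2 84/133 = 63.2%, Campaign Blue 131/187 = 70.1% → Campaign Blue
Mobile: Variant 2 388/1039 = 37.3%, Campaign Blue 418/951 = 44.0% → Campaign Blue
Overall: Variant 2 868/3768 = 23.0%, Campaign Blue 1190/3484 = 34.2% → Campaign Blue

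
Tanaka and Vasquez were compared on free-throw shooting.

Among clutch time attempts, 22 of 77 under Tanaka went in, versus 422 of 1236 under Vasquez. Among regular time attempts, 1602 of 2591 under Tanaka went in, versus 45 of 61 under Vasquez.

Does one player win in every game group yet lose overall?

Yes

Clutch time: Tanaka 22/77 = 28.6%, Vasquez 422/1236 = 34.1% → Vasquez
Regular time: Tanaka 1602/2591 = 61.8%, Vasquez 45/61 = 73.8% → Vasquez
Overall: Tanaka 1624/2668 = 60.9%, Vasquez 467/1297 = 36.0% → Tanaka
Vasquez wins each game group but Tanaka wins overall — the comparison reverses. Vasquez's attempts skew toward clutch time, which has a lower base rate.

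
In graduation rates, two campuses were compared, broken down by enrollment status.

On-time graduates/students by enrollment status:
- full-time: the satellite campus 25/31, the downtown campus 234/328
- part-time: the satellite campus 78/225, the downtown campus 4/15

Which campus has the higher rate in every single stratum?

Full-time: the satellite campus 25/31 = 80.6%, the downtown campus 234/328 = 71.3% → the satellite campus
Part-time: the satellite campus 78/225 = 34.7%, the downtown campus 4/15 = 26.7% → the satellite campus
The satellite campus has the higher rate in both groups.

the satellite campus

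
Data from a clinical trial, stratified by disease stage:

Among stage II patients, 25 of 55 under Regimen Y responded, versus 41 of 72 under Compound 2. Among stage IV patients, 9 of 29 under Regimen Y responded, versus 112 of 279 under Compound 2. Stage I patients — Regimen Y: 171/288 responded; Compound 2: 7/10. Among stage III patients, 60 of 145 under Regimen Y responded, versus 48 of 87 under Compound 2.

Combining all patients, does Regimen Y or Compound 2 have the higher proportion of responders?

Stage II: Regimen Y 25/55 = 45.5%, Compound 2 41/72 = 56.9% → Compound 2
Stage IV: Regimen Y 9/29 = 31.0%, Compound 2 112/279 = 40.1% → Compound 2
Stage I: Regimen Y 171/288 = 59.4%, Compound 2 7/10 = 70.0% → Compound 2
Stage III: Regimen Y 60/145 = 41.4%, Compound 2 48/87 = 55.2% → Compound 2
Overall: Regimen Y 265/517 = 51.3%, Compound 2 208/448 = 46.4% → Regimen Y
(Compound 2 wins every disease group but Regimen Y wins overall — Compound 2's patients skew toward the low-rate stage IV group.)

Regimen Y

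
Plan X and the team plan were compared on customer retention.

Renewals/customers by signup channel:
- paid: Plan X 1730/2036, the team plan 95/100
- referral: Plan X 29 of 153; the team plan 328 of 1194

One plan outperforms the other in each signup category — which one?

the team plan

Paid: Plan X 1730/2036 = 85.0%, the team plan 95/100 = 95.0% → the team plan
Referral: Plan X 29/153 = 19.0%, the team plan 328/1194 = 27.5% → the team plan
The team plan has the higher rate in both groups.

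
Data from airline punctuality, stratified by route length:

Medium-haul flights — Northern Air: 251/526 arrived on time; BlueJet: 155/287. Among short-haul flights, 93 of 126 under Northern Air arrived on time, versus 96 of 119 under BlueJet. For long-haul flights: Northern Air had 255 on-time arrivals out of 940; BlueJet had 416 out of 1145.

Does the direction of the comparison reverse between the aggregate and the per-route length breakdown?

No

Medium-haul: Northern Air 251/526 = 47.7%, BlueJet 155/287 = 54.0% → BlueJet
Short-haul: Northern Air 93/126 = 73.8%, BlueJet 96/119 = 80.7% → BlueJet
Long-haul: Northern Air 255/940 = 27.1%, BlueJet 416/1145 = 36.3% → BlueJet
Overall: Northern Air 599/1592 = 37.6%, BlueJet 667/1551 = 43.0% → BlueJet
BlueJet wins overall and in every route group — no reversal.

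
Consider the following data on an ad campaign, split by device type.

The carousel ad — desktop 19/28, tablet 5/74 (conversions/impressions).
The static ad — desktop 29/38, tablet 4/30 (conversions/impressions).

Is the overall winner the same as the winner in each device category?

Yes

Desktop: the carousel ad 19/28 = 67.9%, the static ad 29/38 = 76.3% → the static ad
Tablet: the carousel ad 5/74 = 6.8%, the static ad 4/30 = 13.3% → the static ad
Overall: the carousel ad 24/102 = 23.5%, the static ad 33/68 = 48.5% → the static ad
The static ad wins overall and in every device group — no reversal.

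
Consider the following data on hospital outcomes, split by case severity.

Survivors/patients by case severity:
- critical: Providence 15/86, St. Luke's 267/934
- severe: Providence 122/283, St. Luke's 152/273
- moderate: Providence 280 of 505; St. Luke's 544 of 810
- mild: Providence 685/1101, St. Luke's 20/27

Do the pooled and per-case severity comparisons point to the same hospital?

No

Critical: Providence 15/86 = 17.4%, St. Luke's 267/934 = 28.6% → St. Luke's
Severe: Providence 122/283 = 43.1%, St. Luke's 152/273 = 55.7% → St. Luke's
Moderate: Providence 280/505 = 55.4%, St. Luke's 544/810 = 67.2% → St. Luke's
Mild: Providence 685/1101 = 62.2%, St. Luke's 20/27 = 74.1% → St. Luke's
Overall: Providence 1102/1975 = 55.8%, St. Luke's 983/2044 = 48.1% → Providence
St. Luke's wins each case group but Providence wins overall — the comparison reverses. St. Luke's's patients skew toward critical, which has a lower base rate.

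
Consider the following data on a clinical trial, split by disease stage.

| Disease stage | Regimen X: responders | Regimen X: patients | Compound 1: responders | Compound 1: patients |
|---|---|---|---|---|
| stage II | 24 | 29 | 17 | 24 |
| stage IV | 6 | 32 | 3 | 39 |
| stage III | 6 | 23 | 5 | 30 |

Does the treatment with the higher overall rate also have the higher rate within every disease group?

Stage II: Regimen X 24/29 = 82.8%, Compound 1 17/24 = 70.8% → Regimen X
Stage IV: Regimen X 6/32 = 18.8%, Compound 1 3/39 = 7.7% → Regimen X
Stage III: Regimen X 6/23 = 26.1%, Compound 1 5/30 = 16.7% → Regimen X
Overall: Regimen X 36/84 = 42.9%, Compound 1 25/93 = 26.9% → Regimen X
Regimen X wins overall and in every disease group — no reversal.

Yes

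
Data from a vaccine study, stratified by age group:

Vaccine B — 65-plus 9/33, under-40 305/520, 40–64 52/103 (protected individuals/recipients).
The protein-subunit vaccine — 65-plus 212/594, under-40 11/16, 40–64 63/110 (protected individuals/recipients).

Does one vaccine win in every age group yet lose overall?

65-plus: Vaccine B 9/33 = 27.3%, the protein-subunit vaccine 212/594 = 35.7% → the protein-subunit vaccine
Under-40: Vaccine B 305/520 = 58.7%, the protein-subunit vaccine 11/16 = 68.8% → the protein-subunit vaccine
40–64: Vaccine B 52/103 = 50.5%, the protein-subunit vaccine 63/110 = 57.3% → the protein-subunit vaccine
Overall: Vaccine B 366/656 = 55.8%, the protein-subunit vaccine 286/720 = 39.7% → Vaccine B
The protein-subunit vaccine wins each age group but Vaccine B wins overall — the comparison reverses. The protein-subunit vaccine's recipients skew toward 65-plus, which has a lower base rate.

Yes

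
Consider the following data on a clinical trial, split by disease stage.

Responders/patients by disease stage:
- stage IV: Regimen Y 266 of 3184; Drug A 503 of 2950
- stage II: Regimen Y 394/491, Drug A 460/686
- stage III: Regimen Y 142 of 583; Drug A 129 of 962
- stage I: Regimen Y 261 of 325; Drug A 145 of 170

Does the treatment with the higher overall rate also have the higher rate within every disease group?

No

Stage IV: Regimen Y 266/3184 = 8.4%, Drug A 503/2950 = 17.1% → Drug A
Stage II: Regimen Y 394/491 = 80.2%, Drug A 460/686 = 67.1% → Regimen Y
Stage III: Regimen Y 142/583 = 24.4%, Drug A 129/962 = 13.4% → Regimen Y
Stage I: Regimen Y 261/325 = 80.3%, Drug A 145/170 = 85.3% → Drug A
Overall: Regimen Y 1063/4583 = 23.2%, Drug A 1237/4768 = 25.9% → Drug A
Neither sweeps: Regimen Y wins 2 of 4 groups, Drug A wins 2. Drug A wins overall but not every group — no Simpson reversal.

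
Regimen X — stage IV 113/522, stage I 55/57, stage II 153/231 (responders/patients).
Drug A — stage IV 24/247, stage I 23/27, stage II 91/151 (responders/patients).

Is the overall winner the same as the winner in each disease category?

Stage IV: Regimen X 113/522 = 21.6%, Drug A 24/247 = 9.7% → Regimen X
Stage I: Regimen X 55/57 = 96.5%, Drug A 23/27 = 85.2% → Regimen X
Stage II: Regimen X 153/231 = 66.2%, Drug A 91/151 = 60.3% → Regimen X
Overall: Regimen X 321/810 = 39.6%, Drug A 138/425 = 32.5% → Regimen X
Regimen X wins overall and in every disease group — no reversal.

Yes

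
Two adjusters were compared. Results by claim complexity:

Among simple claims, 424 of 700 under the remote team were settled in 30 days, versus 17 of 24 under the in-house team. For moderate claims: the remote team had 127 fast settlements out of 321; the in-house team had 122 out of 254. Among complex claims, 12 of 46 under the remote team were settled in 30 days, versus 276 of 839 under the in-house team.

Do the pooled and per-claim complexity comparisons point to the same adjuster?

No

Simple: the remote team 424/700 = 60.6%, the in-house team 17/24 = 70.8% → the in-house team
Moderate: the remote team 127/321 = 39.6%, the in-house team 122/254 = 48.0% → the in-house team
Complex: the remote team 12/46 = 26.1%, the in-house team 276/839 = 32.9% → the in-house team
Overall: the remote team 563/1067 = 52.8%, the in-house team 415/1117 = 37.2% → the remote team
The in-house team wins each claim group but the remote team wins overall — the comparison reverses. The in-house team's claims skew toward complex, which has a lower base rate.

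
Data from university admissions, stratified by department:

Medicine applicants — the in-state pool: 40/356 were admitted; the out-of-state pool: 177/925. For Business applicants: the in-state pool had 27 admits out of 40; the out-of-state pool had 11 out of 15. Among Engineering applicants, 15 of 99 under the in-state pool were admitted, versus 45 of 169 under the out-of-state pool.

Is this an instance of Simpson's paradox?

No

Medicine: the in-state pool 40/356 = 11.2%, the out-of-state pool 177/925 = 19.1% → the out-of-state pool
Business: the in-state pool 27/40 = 67.5%, the out-of-state pool 11/15 = 73.3% → the out-of-state pool
Engineering: the in-state pool 15/99 = 15.2%, the out-of-state pool 45/169 = 26.6% → the out-of-state pool
Overall: the in-state pool 82/495 = 16.6%, the out-of-state pool 233/1109 = 21.0% → the out-of-state pool
The out-of-state pool wins overall and in every department group — no reversal.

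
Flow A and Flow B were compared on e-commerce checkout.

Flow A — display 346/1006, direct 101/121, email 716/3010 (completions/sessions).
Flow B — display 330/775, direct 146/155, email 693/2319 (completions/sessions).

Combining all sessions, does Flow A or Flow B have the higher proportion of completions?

Flow B

Display: Flow A 346/1006 = 34.4%, Flow B 330/775 = 42.6% → Flow B
Direct: Flow A 101/121 = 83.5%, Flow B 146/155 = 94.2% → Flow B
Email: Flow A 716/3010 = 23.8%, Flow B 693/2319 = 29.9% → Flow B
Overall: Flow A 1163/4137 = 28.1%, Flow B 1169/3249 = 36.0% → Flow B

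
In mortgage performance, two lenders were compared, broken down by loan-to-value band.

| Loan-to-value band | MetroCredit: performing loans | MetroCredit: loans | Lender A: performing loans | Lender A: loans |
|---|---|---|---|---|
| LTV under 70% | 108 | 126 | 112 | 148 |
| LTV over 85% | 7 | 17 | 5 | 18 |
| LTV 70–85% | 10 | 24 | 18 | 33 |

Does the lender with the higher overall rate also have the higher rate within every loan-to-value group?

No

LTV under 70%: MetroCredit 108/126 = 85.7%, Lender A 112/148 = 75.7% → MetroCredit
LTV over 85%: MetroCredit 7/17 = 41.2%, Lender A 5/18 = 27.8% → MetroCredit
LTV 70–85%: MetroCredit 10/24 = 41.7%, Lender A 18/33 = 54.5% → Lender A
Overall: MetroCredit 125/167 = 74.9%, Lender A 135/199 = 67.8% → MetroCredit
Neither sweeps: MetroCredit wins 2 of 3 groups, Lender A wins 1. MetroCredit wins overall but not every group — no Simpson reversal.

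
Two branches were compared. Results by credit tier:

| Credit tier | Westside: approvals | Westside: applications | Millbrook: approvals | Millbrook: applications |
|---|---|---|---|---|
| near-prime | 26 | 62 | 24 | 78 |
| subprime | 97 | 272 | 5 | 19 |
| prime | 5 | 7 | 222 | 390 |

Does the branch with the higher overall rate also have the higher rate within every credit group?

No

Near-prime: Westside 26/62 = 41.9%, Millbrook 24/78 = 30.8% → Westside
Subprime: Westside 97/272 = 35.7%, Millbrook 5/19 = 26.3% → Westside
Prime: Westside 5/7 = 71.4%, Millbrook 222/390 = 56.9% → Westside
Overall: Westside 128/341 = 37.5%, Millbrook 251/487 = 51.5% → Millbrook
Westside wins each credit group but Millbrook wins overall — the comparison reverses. Westside's applications skew toward subprime, which has a lower base rate.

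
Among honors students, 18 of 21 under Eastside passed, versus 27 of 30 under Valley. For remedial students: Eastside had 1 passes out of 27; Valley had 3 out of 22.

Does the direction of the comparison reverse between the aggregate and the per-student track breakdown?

Honors: Eastside 18/21 = 85.7%, Valley 27/30 = 90.0% → Valley
Remedial: Eastside 1/27 = 3.7%, Valley 3/22 = 13.6% → Valley
Overall: Eastside 19/48 = 39.6%, Valley 30/52 = 57.7% → Valley
Valley wins overall and in every student group — no reversal.

No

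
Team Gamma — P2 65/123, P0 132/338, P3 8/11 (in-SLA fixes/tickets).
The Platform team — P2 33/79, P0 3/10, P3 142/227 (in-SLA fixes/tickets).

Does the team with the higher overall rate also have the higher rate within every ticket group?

No

P2: Team Gamma 65/123 = 52.8%, the Platform team 33/79 = 41.8% → Team Gamma
P0: Team Gamma 132/338 = 39.1%, the Platform team 3/10 = 30.0% → Team Gamma
P3: Team Gamma 8/11 = 72.7%, the Platform team 142/227 = 62.6% → Team Gamma
Overall: Team Gamma 205/472 = 43.4%, the Platform team 178/316 = 56.3% → the Platform team
Team Gamma wins each ticket group but the Platform team wins overall — the comparison reverses. Team Gamma's tickets skew toward P0, which has a lower base rate.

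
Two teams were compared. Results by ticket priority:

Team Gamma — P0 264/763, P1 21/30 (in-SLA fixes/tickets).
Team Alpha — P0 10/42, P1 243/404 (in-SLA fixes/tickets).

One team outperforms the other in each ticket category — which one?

P0: Team Gamma 264/763 = 34.6%, Team Alpha 10/42 = 23.8% → Team Gamma
P1: Team Gamma 21/30 = 70.0%, Team Alpha 243/404 = 60.1% → Team Gamma
Team Gamma has the higher rate in both groups.

Team Gamma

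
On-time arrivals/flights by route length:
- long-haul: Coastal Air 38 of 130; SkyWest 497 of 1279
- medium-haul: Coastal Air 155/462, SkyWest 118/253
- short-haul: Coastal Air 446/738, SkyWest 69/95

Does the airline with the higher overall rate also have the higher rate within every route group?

Long-haul: Coastal Air 38/130 = 29.2%, SkyWest 497/1279 = 38.9% → SkyWest
Medium-haul: Coastal Air 155/462 = 33.5%, SkyWest 118/253 = 46.6% → SkyWest
Short-haul: Coastal Air 446/738 = 60.4%, SkyWest 69/95 = 72.6% → SkyWest
Overall: Coastal Air 639/1330 = 48.0%, SkyWest 684/1627 = 42.0% → Coastal Air
SkyWest wins each route group but Coastal Air wins overall — the comparison reverses. SkyWest's flights skew toward long-haul, which has a lower base rate.

No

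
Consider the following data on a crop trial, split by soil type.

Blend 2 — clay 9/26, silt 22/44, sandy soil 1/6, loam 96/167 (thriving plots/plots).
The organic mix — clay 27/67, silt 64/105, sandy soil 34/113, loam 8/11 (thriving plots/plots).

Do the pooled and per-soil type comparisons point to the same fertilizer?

Clay: Blend 2 9/26 = 34.6%, the organic mix 27/67 = 40.3% → the organic mix
Silt: Blend 2 22/44 = 50.0%, the organic mix 64/105 = 61.0% → the organic mix
Sandy soil: Blend 2 1/6 = 16.7%, the organic mix 34/113 = 30.1% → the organic mix
Loam: Blend 2 96/167 = 57.5%, the organic mix 8/11 = 72.7% → the organic mix
Overall: Blend 2 128/243 = 52.7%, the organic mix 133/296 = 44.9% → Blend 2
The organic mix wins each soil group but Blend 2 wins overall — the comparison reverses. The organic mix's plots skew toward sandy soil, which has a lower base rate.

No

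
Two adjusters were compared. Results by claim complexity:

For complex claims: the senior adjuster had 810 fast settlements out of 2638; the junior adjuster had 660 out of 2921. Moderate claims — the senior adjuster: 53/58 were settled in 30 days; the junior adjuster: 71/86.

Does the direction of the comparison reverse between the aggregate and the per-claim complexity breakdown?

Complex: the senior adjuster 810/2638 = 30.7%, the junior adjuster 660/2921 = 22.6% → the senior adjuster
Moderate: the senior adjuster 53/58 = 91.4%, the junior adjuster 71/86 = 82.6% → the senior adjuster
Overall: the senior adjuster 863/2696 = 32.0%, the junior adjuster 731/3007 = 24.3% → the senior adjuster
The senior adjuster wins overall and in every claim group — no reversal.

No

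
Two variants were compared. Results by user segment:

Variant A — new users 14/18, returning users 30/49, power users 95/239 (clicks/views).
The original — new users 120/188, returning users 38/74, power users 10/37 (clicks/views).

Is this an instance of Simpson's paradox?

New users: Variant A 14/18 = 77.8%, the original 120/188 = 63.8% → Variant A
Returning users: Variant A 30/49 = 61.2%, the original 38/74 = 51.4% → Variant A
Power users: Variant A 95/239 = 39.7%, the original 10/37 = 27.0% → Variant A
Overall: Variant A 139/306 = 45.4%, the original 168/299 = 56.2% → the original
Variant A wins each user group but the original wins overall — the comparison reverses. Variant A's views skew toward power users, which has a lower base rate.

Yes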